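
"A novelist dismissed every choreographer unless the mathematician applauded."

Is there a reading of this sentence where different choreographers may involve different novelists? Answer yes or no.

Yes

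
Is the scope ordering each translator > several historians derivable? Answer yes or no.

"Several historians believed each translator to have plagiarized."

Yes

This is an ECM construction: *each translator* is the infinitival subject, Case-marked by the matrix verb, and the infinitive is transparent for QR.
Clause-internal QR can adjoin the lower DP above the subject, yielding the inverse reading.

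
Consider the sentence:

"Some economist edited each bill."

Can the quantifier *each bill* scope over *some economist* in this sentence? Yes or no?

Yes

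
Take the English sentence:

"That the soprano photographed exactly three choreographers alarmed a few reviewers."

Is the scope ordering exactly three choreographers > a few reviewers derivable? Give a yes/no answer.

No

The target quantifier *exactly three choreographers* is part of the sentential subject *that the soprano photographed exactly three choreographers*.
The subject-island constraint blocks QR out of a clausal subject.
So *exactly three choreographers* cannot raise to a position above *a few reviewers*.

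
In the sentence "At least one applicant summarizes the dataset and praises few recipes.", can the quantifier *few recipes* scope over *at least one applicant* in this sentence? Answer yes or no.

No

The target quantifier *few recipes* is part of one conjunct of the coordinate structure (*praises few recipes*).
QR out of a conjunct would have to apply non-ATB, which the CSC forbids.
*few recipes* > *at least one applicant* would require crossing that boundary, which is illicit.
(Only the surface reading survives: one fixed applicant with respect to all the relevant recipes.)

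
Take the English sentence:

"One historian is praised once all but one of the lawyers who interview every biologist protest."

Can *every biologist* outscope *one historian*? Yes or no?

*every biologist* is embedded in the relative clause *who interview every biologist*, which is itself inside the adjunct *once all but one of the lawyers who interview every biologist protest*.
Even if one barrier were somehow void, the other would still block QR.
*every biologist* > *one historian* would require crossing that boundary, which is illicit.

No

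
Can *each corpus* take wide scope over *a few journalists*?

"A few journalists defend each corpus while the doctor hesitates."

Neither queried DP is inside the adjunct, so the adjunct-island constraint does not apply.
With no island boundary between them, the object can take inverse scope over the subject via ordinary QR within the clause.

Yes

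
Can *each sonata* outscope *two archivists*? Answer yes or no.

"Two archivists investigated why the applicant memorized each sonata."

*each sonata* is embedded in the embedded question *why the applicant memorized each sonata*.
QR across an interrogative CP boundary is ruled out as a wh-island violation.
*each sonata* > *two archivists* would require crossing that boundary, which is illicit.

No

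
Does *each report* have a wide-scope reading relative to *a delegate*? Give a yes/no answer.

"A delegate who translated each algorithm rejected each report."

Although the sentence contains a relative clause (*who translated each algorithm*), *each report* is outside it, in the matrix VP.
Since no island is crossed, the inverse ordering is licensed alongside surface scope.

Yes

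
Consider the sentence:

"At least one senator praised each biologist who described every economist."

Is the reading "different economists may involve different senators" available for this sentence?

No

This is the *every economist* > *at least one senator* reading.
The target quantifier *every economist* is part of the relative clause *who described every economist* modifying *each biologist*.
Relative clauses block scope extraction: QR cannot target a position outside the modified NP.
Hence only narrow scope for *every economist* (under *at least one senator*) survives.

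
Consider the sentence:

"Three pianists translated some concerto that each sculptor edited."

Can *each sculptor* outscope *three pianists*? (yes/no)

No

The DP *each sculptor* is contained in the relative clause *that each sculptor edited* modifying *some concerto*.
A relative clause is a scope island — quantifier raising cannot cross its boundary.
So *each sculptor* cannot raise to a position above *three pianists*.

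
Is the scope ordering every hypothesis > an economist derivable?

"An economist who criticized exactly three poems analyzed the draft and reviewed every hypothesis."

The target quantifier *every hypothesis* is part of one conjunct of the coordinate structure (*reviewed every hypothesis*).
The Coordinate Structure Constraint blocks movement (including QR) out of a single conjunct.
So *every hypothesis* cannot raise to a position above *an economist*.
(Only the surface reading survives: one fixed economist with respect to all the relevant hypotheses.)

No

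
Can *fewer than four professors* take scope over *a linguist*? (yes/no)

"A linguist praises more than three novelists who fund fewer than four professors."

*fewer than four professors* is embedded in the relative clause *who fund fewer than four professors* modifying *more than three novelists*.
The relative clause forms an island for QR, so the quantifier is confined to the head noun's restrictor.
*fewer than four professors* is confined to the island and cannot take scope over *a linguist*.

No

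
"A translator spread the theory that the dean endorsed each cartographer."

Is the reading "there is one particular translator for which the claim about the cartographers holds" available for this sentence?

This is the *a translator* > *each cartographer* reading.
That is the surface-scope ordering, which is always one of the available readings — island constraints only ever restrict inverse scope.

Yes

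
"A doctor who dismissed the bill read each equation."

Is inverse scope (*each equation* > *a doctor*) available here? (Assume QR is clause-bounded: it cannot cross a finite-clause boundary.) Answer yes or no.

Yes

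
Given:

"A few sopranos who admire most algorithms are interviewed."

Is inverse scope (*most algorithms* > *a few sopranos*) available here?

*most algorithms* occurs within the relative clause *who admire most algorithms*.
Relative clauses block scope extraction: QR cannot target a position outside the modified NP.
So the wide-scope reading for *most algorithms* is blocked.

No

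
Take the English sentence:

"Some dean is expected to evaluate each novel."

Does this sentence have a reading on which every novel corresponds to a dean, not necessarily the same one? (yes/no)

This is the *each novel* > *some dean* reading.
Raising constructions are monoclausal for scope purposes; *each novel* is not separated from *some dean* by any island.
Ordinary QR to a clause-peripheral position gives the wide-scope LF for the lower DP.
Both orderings are possible: *some dean* > *each novel* and *each novel* > *some dean*.

Yes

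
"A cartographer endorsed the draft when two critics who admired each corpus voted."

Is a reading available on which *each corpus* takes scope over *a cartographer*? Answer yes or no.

The target quantifier *each corpus* is part of the relative clause *who admired each corpus*, which is itself inside the adjunct *when two critics who admired each corpus voted*.
Both the relative clause and the enclosing adjunct are scope islands; QR cannot cross either.
So *each corpus* cannot raise high enough to outscope *a cartographer*; only the surface ordering *a cartographer* > *each corpus* is available.

No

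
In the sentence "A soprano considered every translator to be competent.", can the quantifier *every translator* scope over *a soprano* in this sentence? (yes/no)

ECM infinitives lack a CP barrier, so *every translator* can QR over the matrix subject *a soprano*.
Nothing blocks QR of the lower DP to a position above the higher one, so inverse scope is available.

Yes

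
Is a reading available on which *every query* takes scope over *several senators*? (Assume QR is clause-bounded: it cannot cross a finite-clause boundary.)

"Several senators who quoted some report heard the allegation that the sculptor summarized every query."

No

*every query* is embedded in the complex NP *the allegation that the sculptor summarized every query*.
The complex NP is opaque for QR — the quantifier is frozen inside the noun's complement.
Hence only narrow scope for *every query* (under *several senators*) survives.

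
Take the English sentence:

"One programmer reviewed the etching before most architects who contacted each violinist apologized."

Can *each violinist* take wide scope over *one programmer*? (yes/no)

No

*each violinist* is embedded in the relative clause *who contacted each violinist*, which is itself inside the adjunct *before most architects who contacted each violinist apologized*.
Nested islands: the RC island is itself inside an adjunct island, so wide scope is doubly excluded.
So *each violinist* cannot raise high enough to outscope *one programmer*; only the surface ordering *one programmer* > *each violinist* is available.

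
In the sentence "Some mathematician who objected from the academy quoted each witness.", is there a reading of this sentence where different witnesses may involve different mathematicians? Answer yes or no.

This is the *each witness* > *some mathematician* reading.
*each witness* is a matrix argument; only *some mathematician* is modified by the relative clause *who objected from the academy*, so the RC island is irrelevant to the target quantifier.
QR within a single clause is free, so the lower quantifier may take scope over the higher one.

Yes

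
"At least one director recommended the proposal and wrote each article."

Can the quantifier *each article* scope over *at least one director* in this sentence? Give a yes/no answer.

*each article* sits inside one conjunct of the coordinate structure (*wrote each article*).
Coordinate structures are islands for non-across-the-board movement, QR included.
There is no licit LF on which *each article* c-commands *at least one director*.
(Only the surface reading survives: one fixed director with respect to all the relevant articles.)

No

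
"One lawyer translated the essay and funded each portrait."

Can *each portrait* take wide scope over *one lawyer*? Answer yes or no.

No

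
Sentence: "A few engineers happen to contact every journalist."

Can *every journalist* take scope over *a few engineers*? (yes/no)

Yes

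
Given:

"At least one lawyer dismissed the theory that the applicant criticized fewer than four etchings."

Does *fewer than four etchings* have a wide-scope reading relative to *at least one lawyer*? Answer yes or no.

*fewer than four etchings* occurs within the complex NP *the theory that the applicant criticized fewer than four etchings*.
Since the clause is the complement of a nominal head, the CNPC blocks scope extraction.
*fewer than four etchings* > *at least one lawyer* would require crossing that boundary, which is illicit.
(Only the surface reading survives: one fixed lawyer with respect to all the relevant etchings.)

No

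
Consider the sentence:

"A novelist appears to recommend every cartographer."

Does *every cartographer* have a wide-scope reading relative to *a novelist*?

Yes

Raising constructions are monoclausal for scope purposes; *every cartographer* is not separated from *a novelist* by any island.
Clause-internal QR can adjoin the lower DP above the subject, yielding the inverse reading.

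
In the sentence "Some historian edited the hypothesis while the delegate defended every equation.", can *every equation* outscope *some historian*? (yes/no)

No

*every equation* occurs within the adjunct clause *while the delegate defended every equation*.
Scope out of an adjunct clause is unavailable: QR respects the adjunct-island constraint.
The inverse ordering *every equation* > *some historian* is therefore underivable.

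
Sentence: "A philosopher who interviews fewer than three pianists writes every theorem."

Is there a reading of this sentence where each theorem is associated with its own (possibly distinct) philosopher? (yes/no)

The paraphrase describes the scope ordering *every theorem* > *a philosopher*.
*every theorem* sits in the matrix clause, not in the relative clause on *a philosopher*.
Since no island is crossed, the inverse ordering is licensed alongside surface scope.

Yes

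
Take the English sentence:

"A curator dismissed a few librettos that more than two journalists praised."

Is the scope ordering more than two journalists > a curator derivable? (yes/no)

No

The DP *more than two journalists* is contained in the relative clause *that more than two journalists praised* modifying *a few librettos*.
Quantifiers inside a relative clause are trapped there; the RC boundary blocks QR.
So *more than two journalists* cannot raise to a position above *a curator*.
(Only the surface reading survives: one fixed curator with respect to all the relevant journalists.)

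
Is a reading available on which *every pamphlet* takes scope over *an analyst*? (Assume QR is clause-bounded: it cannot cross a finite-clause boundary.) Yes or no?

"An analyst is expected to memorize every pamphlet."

The matrix predicate is a raising verb, whose infinitival complement is not a scope island — *every pamphlet* can QR into the matrix clause.
QR within a single clause is free, so the lower quantifier may take scope over the higher one.

Yes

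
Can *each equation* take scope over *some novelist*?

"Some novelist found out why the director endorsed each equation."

*each equation* occurs within the embedded question *why the director endorsed each equation*.
The wh-island constraint blocks QR out of an embedded interrogative.
Hence only narrow scope for *each equation* (under *some novelist*) survives.

No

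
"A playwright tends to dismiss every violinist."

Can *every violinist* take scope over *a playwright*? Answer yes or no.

*every violinist* is the object of the infinitival complement of a raising predicate; raising infinitives are transparent for QR, so the two DPs are in effect clausemates.
QR within a single clause is free, so the lower quantifier may take scope over the higher one.

Yes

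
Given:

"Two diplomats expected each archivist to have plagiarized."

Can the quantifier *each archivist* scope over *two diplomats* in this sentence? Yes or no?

Yes

ECM infinitives lack a CP barrier, so *each archivist* can QR over the matrix subject *two diplomats*.
With no island boundary between them, the object can take inverse scope over the subject via ordinary QR within the clause.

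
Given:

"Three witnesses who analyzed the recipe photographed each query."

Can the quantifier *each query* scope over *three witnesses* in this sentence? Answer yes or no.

Yes

Although the sentence contains a relative clause (*who analyzed the recipe*), *each query* is outside it, in the matrix VP.
Nothing blocks QR of the lower DP to a position above the higher one, so inverse scope is available.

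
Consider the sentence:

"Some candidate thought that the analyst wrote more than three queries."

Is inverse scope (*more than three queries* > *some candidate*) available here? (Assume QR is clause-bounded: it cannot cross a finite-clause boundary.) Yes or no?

No

*more than three queries* is embedded in the finite complement clause *that the analyst wrote more than three queries*.
Under clause-bounded QR, a quantifier in an embedded finite clause cannot raise into the matrix clause.
So *more than three queries* cannot raise high enough to outscope *some candidate*; only the surface ordering *some candidate* > *more than three queries* is available.
(Only the surface reading survives: one fixed candidate with respect to all the relevant queries.)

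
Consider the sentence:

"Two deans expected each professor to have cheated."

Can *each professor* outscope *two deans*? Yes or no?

ECM infinitives lack a CP barrier, so *each professor* can QR over the matrix subject *two deans*.
Clause-internal QR can adjoin the lower DP above the subject, yielding the inverse reading.

Yes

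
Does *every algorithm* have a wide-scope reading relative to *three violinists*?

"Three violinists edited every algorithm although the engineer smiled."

*every algorithm* is a matrix argument; the adjunct is an island but the target quantifier is outside it.
QR within a single clause is free, so the lower quantifier may take scope over the higher one.

Yes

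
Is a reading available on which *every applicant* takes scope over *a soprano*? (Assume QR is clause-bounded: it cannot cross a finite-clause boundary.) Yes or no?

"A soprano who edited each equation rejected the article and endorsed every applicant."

No

Structurally, *every applicant* is inside one conjunct of the coordinate structure (*endorsed every applicant*).
QR out of a conjunct would have to apply non-ATB, which the CSC forbids.
So *every applicant* cannot raise high enough to outscope *a soprano*; only the surface ordering *a soprano* > *every applicant* is available.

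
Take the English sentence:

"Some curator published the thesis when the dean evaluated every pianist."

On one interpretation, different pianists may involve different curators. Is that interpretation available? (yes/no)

The described interpretation is the *every pianist* > *some curator* scoping.
The target quantifier *every pianist* is part of the adjunct clause *when the dean evaluated every pianist*.
Adverbial clauses are not L-marked, so they are barriers for QR — the quantifier cannot escape the adjunct.
So *every pianist* cannot raise high enough to outscope *some curator*; only the surface ordering *some curator* > *every pianist* is available.

No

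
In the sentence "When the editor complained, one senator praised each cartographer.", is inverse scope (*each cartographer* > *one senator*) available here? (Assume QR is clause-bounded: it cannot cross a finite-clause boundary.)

The adjunct island is irrelevant here — *each cartographer* and *one senator* are both in the matrix clause.
No island intervenes, so both surface and inverse scope are derivable.
Both orderings are possible: *one senator* > *each cartographer* and *each cartographer* > *one senator*.

Yes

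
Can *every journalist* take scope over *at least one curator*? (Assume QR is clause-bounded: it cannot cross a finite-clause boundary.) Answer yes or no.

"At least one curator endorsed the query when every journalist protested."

The DP *every journalist* is contained in the adjunct clause *when every journalist protested*.
Since the clause is an adjunct (not a complement), the Adjunct Condition blocks QR across its edge.
So *every journalist* cannot raise high enough to outscope *at least one curator*; only the surface ordering *at least one curator* > *every journalist* is available.

No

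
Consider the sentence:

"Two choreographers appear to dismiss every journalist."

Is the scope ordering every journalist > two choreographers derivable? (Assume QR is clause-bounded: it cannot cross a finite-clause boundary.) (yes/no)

*every journalist* is the object of the infinitival complement of a raising predicate; raising infinitives are transparent for QR, so the two DPs are in effect clausemates.
Nothing blocks QR of the lower DP to a position above the higher one, so inverse scope is available.

Yes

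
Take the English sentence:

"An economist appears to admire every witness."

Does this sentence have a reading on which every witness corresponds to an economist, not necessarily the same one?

This is the *every witness* > *an economist* reading.
The matrix predicate is a raising verb, whose infinitival complement is not a scope island — *every witness* can QR into the matrix clause.
Since no island is crossed, the inverse ordering is licensed alongside surface scope.
So *every witness* > *an economist* is among the available readings.

Yes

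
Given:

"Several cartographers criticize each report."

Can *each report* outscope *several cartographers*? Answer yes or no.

Yes

*several cartographers* and *each report* are co-arguments of the matrix verb, with nothing but a clause-internal boundary between them.
Ordinary QR to a clause-peripheral position gives the wide-scope LF for the lower DP.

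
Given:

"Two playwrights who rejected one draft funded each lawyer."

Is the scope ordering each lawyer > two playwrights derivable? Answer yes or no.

Yes

The relative clause *who rejected one draft* modifies *two playwrights*, but *each lawyer* is not inside that relative clause — it is an argument of the matrix verb.
Clause-internal QR can adjoin the lower DP above the subject, yielding the inverse reading.
The sentence is scopally ambiguous between *two playwrights* > *each lawyer* and *each lawyer* > *two playwrights*.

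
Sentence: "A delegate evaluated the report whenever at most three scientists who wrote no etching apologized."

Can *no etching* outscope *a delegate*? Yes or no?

No

*no etching* is embedded in the relative clause *who wrote no etching*, which is itself inside the adjunct *whenever at most three scientists who wrote no etching apologized*.
Both the relative clause and the enclosing adjunct are scope islands; QR cannot cross either.
*no etching* is confined to the island and cannot take scope over *a delegate*.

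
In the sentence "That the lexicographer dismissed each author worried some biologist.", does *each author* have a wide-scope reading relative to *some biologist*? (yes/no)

Structurally, *each author* is inside the sentential subject *that the lexicographer dismissed each author*.
The subject-island constraint blocks QR out of a clausal subject.
*each author* is confined to the island and cannot take scope over *some biologist*.

No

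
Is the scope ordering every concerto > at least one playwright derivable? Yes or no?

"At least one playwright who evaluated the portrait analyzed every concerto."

*every concerto* sits in the matrix clause, not in the relative clause on *at least one playwright*.
Nothing blocks QR of the lower DP to a position above the higher one, so inverse scope is available.

Yes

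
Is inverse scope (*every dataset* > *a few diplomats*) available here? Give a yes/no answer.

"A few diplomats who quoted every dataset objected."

No

*every dataset* is embedded in the relative clause *who quoted every dataset*.
Relative clauses are scope islands: a quantifier cannot QR out of a relative clause to take scope in the matrix clause.
The inverse ordering *every dataset* > *a few diplomats* is therefore underivable.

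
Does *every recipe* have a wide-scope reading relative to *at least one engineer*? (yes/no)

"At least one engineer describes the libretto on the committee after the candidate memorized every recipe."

*every recipe* sits inside the adjunct clause *after the candidate memorized every recipe*.
Since the clause is an adjunct (not a complement), the Adjunct Condition blocks QR across its edge.
So the wide-scope reading for *every recipe* is blocked.

No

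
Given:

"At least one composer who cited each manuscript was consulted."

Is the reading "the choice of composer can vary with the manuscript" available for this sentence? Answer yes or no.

The described interpretation is the *each manuscript* > *at least one composer* scoping.
*each manuscript* sits inside the relative clause *who cited each manuscript*.
Quantifiers inside a relative clause are trapped there; the RC boundary blocks QR.
So the wide-scope reading for *each manuscript* is blocked.
(Only the surface reading survives: one fixed composer with respect to all the relevant manuscripts.)

No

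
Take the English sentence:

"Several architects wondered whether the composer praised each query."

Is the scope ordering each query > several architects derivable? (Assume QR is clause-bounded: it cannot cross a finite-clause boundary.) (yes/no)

No

*each query* occurs within the embedded question *whether the composer praised each query*.
Embedded questions are wh-islands: a quantifier inside an indirect question cannot QR into the matrix clause.
The inverse ordering *each query* > *several architects* is therefore underivable.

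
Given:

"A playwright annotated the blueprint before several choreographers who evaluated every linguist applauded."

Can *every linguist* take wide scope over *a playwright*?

*every linguist* is embedded in the relative clause *who evaluated every linguist*, which is itself inside the adjunct *before several choreographers who evaluated every linguist applauded*.
Even if one barrier were somehow void, the other would still block QR.
The inverse ordering *every linguist* > *a playwright* is therefore underivable.
(Only the surface reading survives: one fixed playwright with respect to all the relevant linguists.)

No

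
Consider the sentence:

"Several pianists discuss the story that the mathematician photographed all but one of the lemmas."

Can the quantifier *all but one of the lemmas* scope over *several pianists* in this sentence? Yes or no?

*all but one of the lemmas* is embedded in the complex NP *the story that the mathematician photographed all but one of the lemmas*.
Noun-complement clauses are scope islands (the Complex NP Constraint): a quantifier inside one cannot scope into the matrix.
There is no licit LF on which *all but one of the lemmas* c-commands *several pianists*.

No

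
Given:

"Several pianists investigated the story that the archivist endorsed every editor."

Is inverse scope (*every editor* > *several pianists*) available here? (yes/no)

No

*every editor* occurs within the complex NP *the story that the archivist endorsed every editor*.
A that-clause complement to a noun is an island; QR cannot cross the NP boundary.
Hence only narrow scope for *every editor* (under *several pianists*) survives.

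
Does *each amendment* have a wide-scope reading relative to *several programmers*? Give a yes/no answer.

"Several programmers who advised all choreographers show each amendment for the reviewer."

The relative clause *who advised all choreographers* modifies *several programmers*, but *each amendment* is not inside that relative clause — it is an argument of the matrix verb.
With no island boundary between them, the object can take inverse scope over the subject via ordinary QR within the clause.
Both orderings are possible: *several programmers* > *each amendment* and *each amendment* > *several programmers*.

Yes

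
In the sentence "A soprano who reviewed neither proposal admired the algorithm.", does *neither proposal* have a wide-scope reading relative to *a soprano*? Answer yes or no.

No

Structurally, *neither proposal* is inside the relative clause *who reviewed neither proposal*.
Relative clauses are scope islands: a quantifier cannot QR out of a relative clause to take scope in the matrix clause.
Hence only narrow scope for *neither proposal* (under *a soprano*) survives.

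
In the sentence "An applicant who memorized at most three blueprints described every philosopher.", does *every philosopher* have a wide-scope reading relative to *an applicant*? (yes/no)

*every philosopher* is a matrix argument; only *an applicant* is modified by the relative clause *who memorized at most three blueprints*, so the RC island is irrelevant to the target quantifier.
Ordinary QR to a clause-peripheral position gives the wide-scope LF for the lower DP.
Both orderings are possible: *an applicant* > *every philosopher* and *every philosopher* > *an applicant*.

Yes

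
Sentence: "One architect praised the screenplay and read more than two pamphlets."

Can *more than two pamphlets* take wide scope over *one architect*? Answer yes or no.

The DP *more than two pamphlets* is contained in one conjunct of the coordinate structure (*read more than two pamphlets*).
Coordinate structures are islands for non-across-the-board movement, QR included.
So *more than two pamphlets* cannot raise to a position above *one architect*.
(Only the surface reading survives: one fixed architect with respect to all the relevant pamphlets.)

No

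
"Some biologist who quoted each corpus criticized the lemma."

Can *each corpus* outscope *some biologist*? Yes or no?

No

Structurally, *each corpus* is inside the relative clause *who quoted each corpus*.
The relative clause forms an island for QR, so the quantifier is confined to the head noun's restrictor.
So *each corpus* cannot raise high enough to outscope *some biologist*; only the surface ordering *some biologist* > *each corpus* is available.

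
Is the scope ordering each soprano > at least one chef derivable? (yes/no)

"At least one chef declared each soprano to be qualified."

Yes

*each soprano* is the subject of an ECM infinitive — the infinitival complement of an ECM verb is not a scope island, so *each soprano* can raise into the matrix clause.
Clause-internal QR can adjoin the lower DP above the subject, yielding the inverse reading.
Both orderings are possible: *at least one chef* > *each soprano* and *each soprano* > *at least one chef*.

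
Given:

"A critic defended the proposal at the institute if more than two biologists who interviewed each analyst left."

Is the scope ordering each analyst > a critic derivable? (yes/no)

*each analyst* is embedded in the relative clause *who interviewed each analyst*, which is itself inside the adjunct *if more than two biologists who interviewed each analyst left*.
Even if one barrier were somehow void, the other would still block QR.
*each analyst* is confined to the island and cannot take scope over *a critic*.

No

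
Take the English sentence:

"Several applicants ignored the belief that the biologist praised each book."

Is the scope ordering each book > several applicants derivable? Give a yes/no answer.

Structurally, *each book* is inside the complex NP *the belief that the biologist praised each book*.
Since the clause is the complement of a nominal head, the CNPC blocks scope extraction.
There is no licit LF on which *each book* c-commands *several applicants*.

No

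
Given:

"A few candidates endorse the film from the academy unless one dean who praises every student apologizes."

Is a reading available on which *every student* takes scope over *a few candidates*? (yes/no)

No

Structurally, *every student* is inside the relative clause *who praises every student*, which is itself inside the adjunct *unless one dean who praises every student apologizes*.
Nested islands: the RC island is itself inside an adjunct island, so wide scope is doubly excluded.
So the wide-scope reading for *every student* is blocked.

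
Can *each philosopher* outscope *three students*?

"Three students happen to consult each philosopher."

Infinitival complements of raising predicates do not block QR; *each philosopher* and *three students* are effectively clausemates.
Since no island is crossed, the inverse ordering is licensed alongside surface scope.

Yes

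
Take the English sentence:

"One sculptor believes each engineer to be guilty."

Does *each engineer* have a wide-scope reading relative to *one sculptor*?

Yes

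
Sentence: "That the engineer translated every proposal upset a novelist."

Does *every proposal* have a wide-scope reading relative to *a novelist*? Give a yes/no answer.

No

Structurally, *every proposal* is inside the sentential subject *that the engineer translated every proposal*.
Clausal subjects are scope islands; QR from inside the subject into the matrix is barred.
So *every proposal* cannot raise to a position above *a novelist*.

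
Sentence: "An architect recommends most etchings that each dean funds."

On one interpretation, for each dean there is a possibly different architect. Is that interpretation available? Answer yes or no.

The paraphrase describes the scope ordering *each dean* > *an architect*.
The DP *each dean* is contained in the relative clause *that each dean funds* modifying *most etchings*.
A relative clause is a scope island — quantifier raising cannot cross its boundary.
*each dean* > *an architect* would require crossing that boundary, which is illicit.

No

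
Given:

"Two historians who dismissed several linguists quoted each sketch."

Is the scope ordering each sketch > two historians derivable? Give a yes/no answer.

The relative clause *who dismissed several linguists* modifies *two historians*, but *each sketch* is not inside that relative clause — it is an argument of the matrix verb.
Since no island is crossed, the inverse ordering is licensed alongside surface scope.

Yes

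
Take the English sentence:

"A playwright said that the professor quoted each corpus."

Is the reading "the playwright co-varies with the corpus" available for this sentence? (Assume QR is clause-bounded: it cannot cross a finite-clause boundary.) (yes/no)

No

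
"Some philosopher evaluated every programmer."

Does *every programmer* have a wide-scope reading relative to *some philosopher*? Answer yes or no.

Both DPs are arguments of the same predicate; there is no clause or island boundary between them.
Nothing blocks QR of the lower DP to a position above the higher one, so inverse scope is available.
Both orderings are possible: *some philosopher* > *every programmer* and *every programmer* > *some philosopher*.

Yes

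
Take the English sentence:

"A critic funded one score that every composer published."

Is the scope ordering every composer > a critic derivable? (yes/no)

No

The DP *every composer* is contained in the relative clause *that every composer published* modifying *one score*.
Quantifiers inside a relative clause are trapped there; the RC boundary blocks QR.
*every composer* > *a critic* would require crossing that boundary, which is illicit.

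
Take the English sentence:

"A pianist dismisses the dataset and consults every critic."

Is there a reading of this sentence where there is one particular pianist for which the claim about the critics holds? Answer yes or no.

This is the *a pianist* > *every critic* reading.
That is the surface-scope ordering, which is always one of the available readings — island constraints only ever restrict inverse scope.

Yes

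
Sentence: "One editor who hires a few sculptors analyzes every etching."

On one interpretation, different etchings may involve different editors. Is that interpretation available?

Yes

This is the *every etching* > *one editor* reading.
*every etching* is a matrix argument; only *one editor* is modified by the relative clause *who hires a few sculptors*, so the RC island is irrelevant to the target quantifier.
QR within a single clause is free, so the lower quantifier may take scope over the higher one.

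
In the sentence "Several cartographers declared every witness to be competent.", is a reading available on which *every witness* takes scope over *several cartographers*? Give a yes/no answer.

This is an ECM construction: *every witness* is the infinitival subject, Case-marked by the matrix verb, and the infinitive is transparent for QR.
Nothing blocks QR of the lower DP to a position above the higher one, so inverse scope is available.
So *every witness* > *several cartographers* is among the available readings.

Yes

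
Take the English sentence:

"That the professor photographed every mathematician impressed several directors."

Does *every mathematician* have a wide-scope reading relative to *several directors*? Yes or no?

No

The DP *every mathematician* is contained in the sentential subject *that the professor photographed every mathematician*.
Clausal subjects are scope islands; QR from inside the subject into the matrix is barred.
*every mathematician* is confined to the island and cannot take scope over *several directors*.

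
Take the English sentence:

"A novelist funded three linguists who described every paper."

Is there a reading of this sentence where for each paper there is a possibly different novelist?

The paraphrase describes the scope ordering *every paper* > *a novelist*.
The target quantifier *every paper* is part of the relative clause *who described every paper* modifying *three linguists*.
A relative clause is a scope island — quantifier raising cannot cross its boundary.
So the wide-scope reading for *every paper* is blocked.
(Only the surface reading survives: one fixed novelist with respect to all the relevant papers.)

No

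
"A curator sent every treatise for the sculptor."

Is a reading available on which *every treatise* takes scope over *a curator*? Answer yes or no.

Yes

Both DPs are arguments of the same predicate; there is no clause or island boundary between them.
Nothing blocks QR of the lower DP to a position above the higher one, so inverse scope is available.
Both orderings are possible: *a curator* > *every treatise* and *every treatise* > *a curator*.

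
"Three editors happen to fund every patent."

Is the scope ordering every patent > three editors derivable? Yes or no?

*every patent* is the object of the infinitival complement of a raising predicate; raising infinitives are transparent for QR, so the two DPs are in effect clausemates.
No island intervenes, so both surface and inverse scope are derivable.

Yes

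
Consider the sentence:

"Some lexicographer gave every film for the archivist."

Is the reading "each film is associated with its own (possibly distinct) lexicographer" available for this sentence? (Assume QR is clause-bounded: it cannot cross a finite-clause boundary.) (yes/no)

The described interpretation is the *every film* > *some lexicographer* scoping.
*some lexicographer* and *every film* are co-arguments of the matrix verb, with nothing but a clause-internal boundary between them.
No island intervenes, so both surface and inverse scope are derivable.
The sentence is scopally ambiguous between *some lexicographer* > *every film* and *every film* > *some lexicographer*.

Yes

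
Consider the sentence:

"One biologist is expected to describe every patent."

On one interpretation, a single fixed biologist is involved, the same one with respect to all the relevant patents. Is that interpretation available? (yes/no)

The paraphrase describes the scope ordering *one biologist* > *every patent*.
That is the surface-scope ordering, which is always one of the available readings — island constraints only ever restrict inverse scope.

Yes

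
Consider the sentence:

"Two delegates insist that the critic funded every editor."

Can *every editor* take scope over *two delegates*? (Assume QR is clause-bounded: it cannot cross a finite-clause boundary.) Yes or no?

The target quantifier *every editor* is part of the finite complement clause *that the critic funded every editor*.
Given the clause-boundedness assumption, QR cannot cross the finite CP into the matrix.
Hence only narrow scope for *every editor* (under *two delegates*) survives.

No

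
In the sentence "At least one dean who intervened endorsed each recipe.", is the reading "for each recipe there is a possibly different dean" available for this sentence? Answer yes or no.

Yes

The paraphrase describes the scope ordering *each recipe* > *at least one dean*.
Although the sentence contains a relative clause (*who intervened*), *each recipe* is outside it, in the matrix VP.
Ordinary QR to a clause-peripheral position gives the wide-scope LF for the lower DP.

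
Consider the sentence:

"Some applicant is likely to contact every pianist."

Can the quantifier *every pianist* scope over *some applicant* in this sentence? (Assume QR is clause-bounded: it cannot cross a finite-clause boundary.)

Yes

The matrix predicate is a raising verb, whose infinitival complement is not a scope island — *every pianist* can QR into the matrix clause.
Nothing blocks QR of the lower DP to a position above the higher one, so inverse scope is available.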